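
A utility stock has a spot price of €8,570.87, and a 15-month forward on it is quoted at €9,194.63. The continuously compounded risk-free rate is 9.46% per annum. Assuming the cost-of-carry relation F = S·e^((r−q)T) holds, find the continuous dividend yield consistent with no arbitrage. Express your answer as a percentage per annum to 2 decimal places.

From F = S·e^((r−q)T): (r − q) = ln(F/S)/T
ln(9194.63/8570.87) = ln(1.072777) = 0.070251
(r − q) = 0.070251 / (15/12) = 0.056201
q = r − ln(F/S)/T = 0.0946 − 0.056201 = 0.038399
q = 3.84%

3.84%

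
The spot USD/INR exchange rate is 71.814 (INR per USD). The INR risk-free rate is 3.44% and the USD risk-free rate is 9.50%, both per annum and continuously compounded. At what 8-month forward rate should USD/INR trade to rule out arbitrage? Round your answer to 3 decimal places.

68.971

F = S·e^((r_INR − r_USD)T) = 71.814 · e^((0.0344 − 0.0950) × 8/12)
= 71.814 · e^-0.040400 = 71.814 × 0.960405
F = 68.971 INR per USD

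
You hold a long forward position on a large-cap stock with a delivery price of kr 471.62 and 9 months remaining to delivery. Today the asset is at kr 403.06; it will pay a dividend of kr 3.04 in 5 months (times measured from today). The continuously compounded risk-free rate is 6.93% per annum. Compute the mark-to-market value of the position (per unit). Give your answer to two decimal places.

PV(remaining dividends) I = 3.04·e^(−0.0693·5/12) = 2.9535
Current forward F = (S − I)·e^(rT) = (403.06 − 2.9535)·e^(0.0693·9/12) = 400.1065 × 1.053349 = 421.4518
Value (long) = (F − K)·e^(−rT) = (421.4518 − 471.62) × 0.949353 = -47.6273
Value = -kr 47.63

-kr 47.63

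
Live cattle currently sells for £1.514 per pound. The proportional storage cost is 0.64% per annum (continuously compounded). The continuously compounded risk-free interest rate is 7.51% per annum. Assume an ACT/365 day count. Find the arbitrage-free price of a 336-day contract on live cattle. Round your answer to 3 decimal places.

£1.632 per pound

Net carry = r + u − y = 0.0751 + 0.0064 − 0.0000 = 0.0815
F = S·e^((r+u−y)T) = 1.514 · e^(0.0815 × 336/365) = 1.514 · e^0.075025
= 1.514 × 1.077911 = £1.632 per pound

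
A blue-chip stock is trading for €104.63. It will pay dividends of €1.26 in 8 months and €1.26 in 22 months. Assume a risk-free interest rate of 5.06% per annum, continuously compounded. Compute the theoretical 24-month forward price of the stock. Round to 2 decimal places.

€113.15

PV(dividends) I = 1.26·e^(−0.0506·8/12) + 1.26·e^(−0.0506·22/12)
I = 1.2182 + 1.1484 = 2.3666
F = (S − I)·e^(rT) = (104.63 − 2.3666) · e^(0.0506·24/12)
= 102.2634 · e^0.101200 = 102.2634 × 1.106498 = €113.15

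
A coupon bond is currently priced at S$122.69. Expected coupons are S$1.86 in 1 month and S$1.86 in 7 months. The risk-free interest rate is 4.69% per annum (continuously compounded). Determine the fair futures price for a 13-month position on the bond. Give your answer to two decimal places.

PV(coupons) I = 1.86·e^(−0.0469·1/12) + 1.86·e^(−0.0469·7/12)
I = 1.8527 + 1.8098 = 3.6625
F = (S − I)·e^(rT) = (122.69 − 3.6625) · e^(0.0469·13/12)
= 119.0275 · e^0.050808 = 119.0275 × 1.052121 = S$125.23

S$125.23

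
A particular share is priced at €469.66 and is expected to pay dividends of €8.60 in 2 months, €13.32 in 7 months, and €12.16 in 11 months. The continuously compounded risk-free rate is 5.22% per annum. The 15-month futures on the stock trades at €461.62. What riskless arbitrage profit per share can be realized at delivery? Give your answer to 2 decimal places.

€4.44 per share

PV(dividends) I = 8.60·e^(−0.0522·2/12) + 13.32·e^(−0.0522·7/12) + 12.16·e^(−0.0522·11/12) = 33.0379
Fair futures F* = (S − I)·e^(rT) = (469.66 − 33.0379)·e^0.065250 = 436.6221 × 1.067426 = 466.0618
Market €461.62 < fair 466.0618: forward underpriced → reverse cash-and-carry (short the stock, invest proceeds at r, pay the dividends, go long the forward).
Profit at T = |F_mkt − F*| = |461.62 − 466.0618| = €4.44 per share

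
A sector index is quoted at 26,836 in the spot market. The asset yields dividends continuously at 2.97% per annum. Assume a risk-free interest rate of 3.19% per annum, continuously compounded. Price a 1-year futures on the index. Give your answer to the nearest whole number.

F = S·e^((r − q)T) = 26836 · e^((0.0319 − 0.0297) × 1)
= 26836 · e^0.002200 = 26836 × 1.002202
F = 26,895

26,895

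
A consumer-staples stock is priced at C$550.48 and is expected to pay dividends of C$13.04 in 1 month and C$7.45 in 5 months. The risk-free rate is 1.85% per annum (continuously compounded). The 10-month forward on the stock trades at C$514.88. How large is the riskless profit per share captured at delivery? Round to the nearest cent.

PV(dividends) I = 13.04·e^(−0.0185·1/12) + 7.45·e^(−0.0185·5/12) = 20.4127
Fair forward F* = (S − I)·e^(rT) = (550.48 − 20.4127)·e^0.015417 = 530.0673 × 1.015536 = 538.3024
Market C$514.88 < fair 538.3024: forward underpriced → reverse cash-and-carry (short the stock, invest proceeds at r, pay the dividends, go long the forward).
Profit at T = |F_mkt − F*| = |514.88 − 538.3024| = C$23.42 per share

C$23.42 per share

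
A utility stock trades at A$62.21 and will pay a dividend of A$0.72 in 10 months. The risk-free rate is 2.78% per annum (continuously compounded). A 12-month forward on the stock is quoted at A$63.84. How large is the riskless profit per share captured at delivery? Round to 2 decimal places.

A$0.60 per share

PV(dividends) I = 0.72·e^(−0.0278·10/12) = 0.7035
Fair forward F* = (S − I)·e^(rT) = (62.21 − 0.7035)·e^0.027800 = 61.5065 × 1.028190 = 63.2404
Market A$63.84 > fair 63.2404: forward overpriced → cash-and-carry (borrow at r, buy the stock and collect the dividends, short the forward).
Profit at T = |F_mkt − F*| = |63.84 − 63.2404| = A$0.60 per share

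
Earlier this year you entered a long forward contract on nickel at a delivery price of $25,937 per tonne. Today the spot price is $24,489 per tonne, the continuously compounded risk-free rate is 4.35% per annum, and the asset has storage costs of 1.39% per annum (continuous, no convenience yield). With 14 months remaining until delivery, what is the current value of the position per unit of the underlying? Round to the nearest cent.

$235.83 per tonne

Current fair forward for the remaining 14 months: F = S·e^((r + u)·T), (r + u) = 0.0435 + 0.0139 = 0.0574
F = 24489 · e^(0.0574 × 14/12) = 24489 × 1.06925984 = 26185.1042
Value of long forward = (F − K)·e^(−rT) = (26185.1042 − 25937) · e^(−0.0435·14/12)
= 248.1042 × 0.95051627 = 235.83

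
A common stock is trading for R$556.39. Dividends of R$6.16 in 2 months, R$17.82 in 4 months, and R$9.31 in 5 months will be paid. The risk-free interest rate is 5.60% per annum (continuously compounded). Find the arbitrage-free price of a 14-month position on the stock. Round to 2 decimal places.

R$559.06

PV(dividends) I = 6.16·e^(−0.0560·2/12) + 17.82·e^(−0.0560·4/12) + 9.31·e^(−0.0560·5/12)
I = 6.1028 + 17.4904 + 9.0953 = 32.6885
F = (S − I)·e^(rT) = (556.39 − 32.6885) · e^(0.0560·14/12)
= 523.7015 · e^0.065333 = 523.7015 × 1.067514 = R$559.06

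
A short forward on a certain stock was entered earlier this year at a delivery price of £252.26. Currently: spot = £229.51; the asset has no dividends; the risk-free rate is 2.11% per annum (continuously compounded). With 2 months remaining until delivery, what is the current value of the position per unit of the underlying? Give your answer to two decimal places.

£21.86

Current fair forward for the remaining 2 months: F = S·e^(r·T), r = 0.0211
F = 229.51 · e^(0.0211 × 2/12) = 229.51 × 1.003523 = 230.3186
Value of long forward = (F − K)·e^(−rT) = (230.3186 − 252.26) · e^(−0.0211·2/12)
= -21.9414 × 0.996490 = -21.86
Short position value = −(long value) = £21.86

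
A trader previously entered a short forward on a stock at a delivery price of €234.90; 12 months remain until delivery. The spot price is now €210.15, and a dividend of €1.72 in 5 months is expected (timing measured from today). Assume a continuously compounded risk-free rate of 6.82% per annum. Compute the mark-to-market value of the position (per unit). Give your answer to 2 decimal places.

€10.94

PV(remaining dividends) I = 1.72·e^(−0.0682·5/12) = 1.6718
Current forward F = (S − I)·e^(rT) = (210.15 − 1.6718)·e^(0.0682·12/12) = 208.4782 × 1.070579 = 223.1924
Value (long) = (F − K)·e^(−rT) = (223.1924 − 234.90) × 0.934074 = -10.9358
Short position value = −(long value) = €10.94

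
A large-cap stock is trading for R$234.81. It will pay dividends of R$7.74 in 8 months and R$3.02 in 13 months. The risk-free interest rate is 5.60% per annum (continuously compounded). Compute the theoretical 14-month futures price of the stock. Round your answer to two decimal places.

R$239.67

PV(dividends) I = 7.74·e^(−0.0560·8/12) + 3.02·e^(−0.0560·13/12)
I = 7.4564 + 2.8422 = 10.2986
F = (S − I)·e^(rT) = (234.81 − 10.2986) · e^(0.0560·14/12)
= 224.5114 · e^0.065333 = 224.5114 × 1.067514 = R$239.67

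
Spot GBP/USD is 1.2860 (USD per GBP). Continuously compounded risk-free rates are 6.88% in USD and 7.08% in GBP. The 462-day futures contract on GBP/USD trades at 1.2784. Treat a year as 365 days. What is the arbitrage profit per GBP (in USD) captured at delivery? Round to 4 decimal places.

0.0043 per GBP (in USD)

Fair futures: F* = S·e^(carry·T), with carry = (r_USD − r_GBP) = 0.0688 − 0.0708 = -0.0020
F* = 1.2860 · e^(-0.0020 × 462/365) = 1.2860 · e^-0.002532 = 1.2860 × 0.997471 = 1.2827
Market 1.2784 < fair 1.2827: forward underpriced → reverse cash-and-carry (short spot, go long the forward).
At maturity, profit = |F_mkt − F*| = |1.2784 − 1.2827| = 0.0043 per GBP (in USD)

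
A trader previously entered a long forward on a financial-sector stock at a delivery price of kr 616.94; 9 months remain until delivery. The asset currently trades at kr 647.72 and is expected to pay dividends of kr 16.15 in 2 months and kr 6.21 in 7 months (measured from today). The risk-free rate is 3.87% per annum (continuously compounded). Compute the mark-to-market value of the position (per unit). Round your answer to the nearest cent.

kr 26.31

PV(remaining dividends) I = 16.15·e^(−0.0387·2/12) + 6.21·e^(−0.0387·7/12) = 22.1175
Current forward F = (S − I)·e^(rT) = (647.72 − 22.1175)·e^(0.0387·9/12) = 625.6025 × 1.029450 = 644.0265
Value (long) = (F − K)·e^(−rT) = (644.0265 − 616.94) × 0.971392 = 26.3116
Value = kr 26.31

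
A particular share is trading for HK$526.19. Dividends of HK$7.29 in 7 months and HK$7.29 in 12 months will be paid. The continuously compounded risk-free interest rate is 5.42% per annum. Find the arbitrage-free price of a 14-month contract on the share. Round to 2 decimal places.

PV(dividends) I = 7.29·e^(−0.0542·7/12) + 7.29·e^(−0.0542·12/12)
I = 7.0631 + 6.9054 = 13.9685
F = (S − I)·e^(rT) = (526.19 − 13.9685) · e^(0.0542·14/12)
= 512.2215 · e^0.063233 = 512.2215 × 1.065275 = HK$545.66

HK$545.66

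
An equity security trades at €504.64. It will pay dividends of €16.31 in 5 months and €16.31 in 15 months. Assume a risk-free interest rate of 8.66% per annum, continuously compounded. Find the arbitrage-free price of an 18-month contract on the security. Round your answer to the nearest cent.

PV(dividends) I = 16.31·e^(−0.0866·5/12) + 16.31·e^(−0.0866·15/12)
I = 15.7320 + 14.6366 = 30.3686
F = (S − I)·e^(rT) = (504.64 − 30.3686) · e^(0.0866·18/12)
= 474.2714 · e^0.129900 = 474.2714 × 1.138715 = €540.06

€540.06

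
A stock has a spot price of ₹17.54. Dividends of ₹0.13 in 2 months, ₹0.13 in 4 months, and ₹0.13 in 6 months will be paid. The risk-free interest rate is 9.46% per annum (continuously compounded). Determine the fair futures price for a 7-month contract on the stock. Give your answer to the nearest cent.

₹18.14

PV(dividends) I = 0.13·e^(−0.0946·2/12) + 0.13·e^(−0.0946·4/12) + 0.13·e^(−0.0946·6/12)
I = 0.1280 + 0.1260 + 0.1240 = 0.3780
F = (S − I)·e^(rT) = (17.54 − 0.3780) · e^(0.0946·7/12)
= 17.1620 · e^0.055183 = 17.1620 × 1.056734 = ₹18.14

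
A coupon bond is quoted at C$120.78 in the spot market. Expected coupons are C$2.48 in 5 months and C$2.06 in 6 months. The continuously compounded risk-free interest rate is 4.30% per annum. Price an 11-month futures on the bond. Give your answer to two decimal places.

PV(coupons) I = 2.48·e^(−0.0430·5/12) + 2.06·e^(−0.0430·6/12)
I = 2.4360 + 2.0162 = 4.4522
F = (S − I)·e^(rT) = (120.78 − 4.4522) · e^(0.0430·11/12)
= 116.3278 · e^0.039417 = 116.3278 × 1.040204 = C$121.00

C$121.00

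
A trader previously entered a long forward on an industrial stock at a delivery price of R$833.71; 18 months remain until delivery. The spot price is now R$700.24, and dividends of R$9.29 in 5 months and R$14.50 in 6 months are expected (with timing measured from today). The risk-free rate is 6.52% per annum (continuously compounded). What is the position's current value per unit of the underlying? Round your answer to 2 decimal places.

-R$78.87

PV(remaining dividends) I = 9.29·e^(−0.0652·5/12) + 14.50·e^(−0.0652·6/12) = 23.0759
Current forward F = (S − I)·e^(rT) = (700.24 − 23.0759)·e^(0.0652·18/12) = 677.1641 × 1.102742 = 746.7373
Value (long) = (F − K)·e^(−rT) = (746.7373 − 833.71) × 0.906830 = -78.8695
Value = -R$78.87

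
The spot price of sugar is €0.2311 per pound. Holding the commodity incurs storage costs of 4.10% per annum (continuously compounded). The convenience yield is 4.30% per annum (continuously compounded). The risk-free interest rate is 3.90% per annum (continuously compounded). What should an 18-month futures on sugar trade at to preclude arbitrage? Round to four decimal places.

Net carry = r + u − y = 0.0390 + 0.0410 − 0.0430 = 0.0370
F = S·e^((r+u−y)T) = 0.2311 · e^(0.0370 × 18/12) = 0.2311 · e^0.055500
= 0.2311 × 1.057069 = €0.2443 per pound

€0.2443 per pound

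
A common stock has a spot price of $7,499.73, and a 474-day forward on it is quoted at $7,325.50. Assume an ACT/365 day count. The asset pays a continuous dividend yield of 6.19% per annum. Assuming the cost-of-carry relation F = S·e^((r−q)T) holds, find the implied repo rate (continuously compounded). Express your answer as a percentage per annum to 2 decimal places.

4.38%

From F = S·e^((r−q)T): (r − q) = ln(F/S)/T
ln(7325.50/7499.73) = ln(0.976768) = -0.023506
(r − q) = -0.023506 / (474/365) = -0.018101
r = ln(F/S)/T + q = -0.018101 + 0.0619 = 0.043799
r = 4.38%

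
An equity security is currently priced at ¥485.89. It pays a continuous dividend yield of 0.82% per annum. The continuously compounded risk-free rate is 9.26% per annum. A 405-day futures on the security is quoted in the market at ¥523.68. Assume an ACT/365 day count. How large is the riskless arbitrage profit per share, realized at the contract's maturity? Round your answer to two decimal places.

¥9.91 per share

Fair futures: F* = S·e^(carry·T), with carry = (r − q) = 0.0926 − 0.0082 = 0.0844
F* = 485.89 · e^(0.0844 × 405/365) = 485.89 · e^0.093649 = 485.89 × 1.098174 = ¥533.5918
Market ¥523.68 < fair ¥533.5918: forward underpriced → reverse cash-and-carry (short spot, go long the forward).
At maturity, profit = |F_mkt − F*| = |523.68 − 533.5918| = ¥9.91 per share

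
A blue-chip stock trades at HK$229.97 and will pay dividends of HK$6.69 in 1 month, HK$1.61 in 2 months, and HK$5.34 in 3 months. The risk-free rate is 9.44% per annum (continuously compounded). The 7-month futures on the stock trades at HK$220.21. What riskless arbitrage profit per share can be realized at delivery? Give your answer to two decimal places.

HK$8.58 per share

PV(dividends) I = 6.69·e^(−0.0944·1/12) + 1.61·e^(−0.0944·2/12) + 5.34·e^(−0.0944·3/12) = 13.4379
Fair futures F* = (S − I)·e^(rT) = (229.97 − 13.4379)·e^0.055067 = 216.5321 × 1.056611 = 228.7902
Market HK$220.21 < fair 228.7902: forward underpriced → reverse cash-and-carry (short the stock, invest proceeds at r, pay the dividends, go long the forward).
Profit at T = |F_mkt − F*| = |220.21 − 228.7902| = HK$8.58 per share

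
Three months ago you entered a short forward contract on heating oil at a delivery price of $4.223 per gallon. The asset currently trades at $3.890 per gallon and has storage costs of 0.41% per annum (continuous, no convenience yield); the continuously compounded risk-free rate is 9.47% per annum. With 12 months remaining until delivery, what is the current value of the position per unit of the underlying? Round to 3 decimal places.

Current fair forward for the remaining 12 months: F = S·e^((r + u)·T), (r + u) = 0.0947 + 0.0041 = 0.0988
F = 3.890 · e^(0.0988 × 12/12) = 3.890 × 1.103846 = 4.2940
Value of long forward = (F − K)·e^(−rT) = (4.2940 − 4.223) · e^(−0.0947·12/12)
= 0.0710 × 0.909646 = 0.065
Short position value = −(long value) = -$0.065

-$0.065 per gallon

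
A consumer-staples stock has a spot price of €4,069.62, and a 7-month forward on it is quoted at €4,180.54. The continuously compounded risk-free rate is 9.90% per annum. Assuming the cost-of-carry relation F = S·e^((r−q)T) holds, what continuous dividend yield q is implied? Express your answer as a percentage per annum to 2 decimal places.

From F = S·e^((r−q)T): (r − q) = ln(F/S)/T
ln(4180.54/4069.62) = ln(1.027256) = 0.026891
(r − q) = 0.026891 / (7/12) = 0.046099
q = r − ln(F/S)/T = 0.0990 − 0.046099 = 0.052901
q = 5.29%

5.29%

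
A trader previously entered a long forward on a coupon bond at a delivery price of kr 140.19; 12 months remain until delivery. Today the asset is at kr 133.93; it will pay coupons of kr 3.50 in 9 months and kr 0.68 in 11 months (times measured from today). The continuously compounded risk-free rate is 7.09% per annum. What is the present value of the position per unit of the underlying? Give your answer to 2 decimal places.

-kr 0.62

PV(remaining coupons) I = 3.50·e^(−0.0709·9/12) + 0.68·e^(−0.0709·11/12) = 3.9560
Current forward F = (S − I)·e^(rT) = (133.93 − 3.9560)·e^(0.0709·12/12) = 129.9740 × 1.073474 = 139.5237
Value (long) = (F − K)·e^(−rT) = (139.5237 − 140.19) × 0.931555 = -0.6207
Value = -kr 0.62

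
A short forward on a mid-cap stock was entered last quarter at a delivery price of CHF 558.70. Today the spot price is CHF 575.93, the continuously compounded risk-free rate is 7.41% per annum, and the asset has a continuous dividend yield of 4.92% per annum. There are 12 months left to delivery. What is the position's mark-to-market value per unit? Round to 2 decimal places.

-CHF 29.48

Current fair forward for the remaining 12 months: F = S·e^((r − q)·T), (r − q) = 0.0741 − 0.0492 = 0.0249
F = 575.93 · e^(0.0249 × 12/12) = 575.93 × 1.025213 = 590.4509
Value of long forward = (F − K)·e^(−rT) = (590.4509 − 558.70) · e^(−0.0741·12/12)
= 31.7509 × 0.928579 = 29.48
Short position value = −(long value) = -CHF 29.48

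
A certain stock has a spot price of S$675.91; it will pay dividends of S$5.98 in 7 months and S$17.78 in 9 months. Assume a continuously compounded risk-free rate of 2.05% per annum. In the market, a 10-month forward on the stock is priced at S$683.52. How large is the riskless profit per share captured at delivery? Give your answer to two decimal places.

PV(dividends) I = 5.98·e^(−0.0205·7/12) + 17.78·e^(−0.0205·9/12) = 23.4176
Fair forward F* = (S − I)·e^(rT) = (675.91 − 23.4176)·e^0.017083 = 652.4924 × 1.017230 = 663.7348
Market S$683.52 > fair 663.7348: forward overpriced → cash-and-carry (borrow at r, buy the stock and collect the dividends, short the forward).
Profit at T = |F_mkt − F*| = |683.52 − 663.7348| = S$19.79 per share

S$19.79 per share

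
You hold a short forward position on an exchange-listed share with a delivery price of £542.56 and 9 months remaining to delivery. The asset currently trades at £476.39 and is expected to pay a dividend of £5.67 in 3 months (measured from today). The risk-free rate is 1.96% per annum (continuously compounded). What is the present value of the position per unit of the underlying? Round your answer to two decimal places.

PV(remaining dividends) I = 5.67·e^(−0.0196·3/12) = 5.6423
Current forward F = (S − I)·e^(rT) = (476.39 − 5.6423)·e^(0.0196·9/12) = 470.7477 × 1.014809 = 477.7190
Value (long) = (F − K)·e^(−rT) = (477.7190 − 542.56) × 0.985408 = -63.8948
Short position value = −(long value) = £63.89

£63.89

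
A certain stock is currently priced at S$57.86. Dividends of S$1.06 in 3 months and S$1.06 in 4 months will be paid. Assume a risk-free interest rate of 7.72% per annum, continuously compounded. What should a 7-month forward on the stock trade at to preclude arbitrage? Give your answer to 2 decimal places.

S$58.36

PV(dividends) I = 1.06·e^(−0.0772·3/12) + 1.06·e^(−0.0772·4/12)
I = 1.0397 + 1.0331 = 2.0728
F = (S − I)·e^(rT) = (57.86 − 2.0728) · e^(0.0772·7/12)
= 55.7872 · e^0.045033 = 55.7872 × 1.046062 = S$58.36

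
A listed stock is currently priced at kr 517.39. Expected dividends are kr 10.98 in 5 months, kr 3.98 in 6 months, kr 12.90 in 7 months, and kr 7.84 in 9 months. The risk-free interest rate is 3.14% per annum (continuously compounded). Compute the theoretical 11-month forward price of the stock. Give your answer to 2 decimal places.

kr 496.40

PV(dividends) I = 10.98·e^(−0.0314·5/12) + 3.98·e^(−0.0314·6/12) + 12.90·e^(−0.0314·7/12) + 7.84·e^(−0.0314·9/12)
I = 10.8373 + 3.9180 + 12.6659 + 7.6575 = 35.0787
F = (S − I)·e^(rT) = (517.39 − 35.0787) · e^(0.0314·11/12)
= 482.3113 · e^0.028783 = 482.3113 × 1.029201 = kr 496.40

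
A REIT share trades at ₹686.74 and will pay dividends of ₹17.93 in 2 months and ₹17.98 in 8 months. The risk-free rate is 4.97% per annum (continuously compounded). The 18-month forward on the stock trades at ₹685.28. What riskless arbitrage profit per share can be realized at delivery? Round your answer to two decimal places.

₹16.71 per share

PV(dividends) I = 17.93·e^(−0.0497·2/12) + 17.98·e^(−0.0497·8/12) = 35.1761
Fair forward F* = (S − I)·e^(rT) = (686.74 − 35.1761)·e^0.074550 = 651.5639 × 1.077399 = 701.9943
Market ₹685.28 < fair 701.9943: forward underpriced → reverse cash-and-carry (short the stock, invest proceeds at r, pay the dividends, go long the forward).
Profit at T = |F_mkt − F*| = |685.28 − 701.9943| = ₹16.71 per share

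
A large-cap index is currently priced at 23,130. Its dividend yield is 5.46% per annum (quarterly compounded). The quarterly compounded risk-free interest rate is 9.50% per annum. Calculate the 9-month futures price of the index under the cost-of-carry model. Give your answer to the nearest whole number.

23,828

F = S · (1+r/4)^(4T) / (1+q/4)^(4T)
= 23130 × 1.072956 / 1.041512 = 23130 × 1.030191
F = 23,828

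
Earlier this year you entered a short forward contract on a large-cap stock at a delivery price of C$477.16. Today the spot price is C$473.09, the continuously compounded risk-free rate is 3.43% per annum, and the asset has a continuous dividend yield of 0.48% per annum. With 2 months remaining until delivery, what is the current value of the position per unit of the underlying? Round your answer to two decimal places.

Current fair forward for the remaining 2 months: F = S·e^((r − q)·T), (r − q) = 0.0343 − 0.0048 = 0.0295
F = 473.09 · e^(0.0295 × 2/12) = 473.09 × 1.004929 = 475.4219
Value of long forward = (F − K)·e^(−rT) = (475.4219 − 477.16) · e^(−0.0343·2/12)
= -1.7381 × 0.994300 = -1.73
Short position value = −(long value) = C$1.73

C$1.73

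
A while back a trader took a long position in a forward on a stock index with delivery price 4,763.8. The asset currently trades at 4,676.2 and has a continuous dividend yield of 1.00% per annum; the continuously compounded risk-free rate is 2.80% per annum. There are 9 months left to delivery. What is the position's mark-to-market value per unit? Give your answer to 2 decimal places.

-23.54

Current fair forward for the remaining 9 months: F = S·e^((r − q)·T), (r − q) = 0.0280 − 0.0100 = 0.0180
F = 4676.2 · e^(0.0180 × 9/12) = 4676.2 × 1.01359154 = 4739.7568
Value of long forward = (F − K)·e^(−rT) = (4739.7568 − 4763.8) · e^(−0.0280·9/12)
= -24.0432 × 0.97921896 = -23.54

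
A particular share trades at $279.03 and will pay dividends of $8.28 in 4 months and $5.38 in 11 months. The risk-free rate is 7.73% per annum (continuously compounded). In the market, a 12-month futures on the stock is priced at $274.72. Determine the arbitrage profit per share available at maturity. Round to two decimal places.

PV(dividends) I = 8.28·e^(−0.0773·4/12) + 5.38·e^(−0.0773·11/12) = 13.0814
Fair futures F* = (S − I)·e^(rT) = (279.03 − 13.0814)·e^0.077300 = 265.9486 × 1.080366 = 287.3218
Market $274.72 < fair 287.3218: forward underpriced → reverse cash-and-carry (short the stock, invest proceeds at r, pay the dividends, go long the forward).
Profit at T = |F_mkt − F*| = |274.72 − 287.3218| = $12.60 per share

$12.60 per share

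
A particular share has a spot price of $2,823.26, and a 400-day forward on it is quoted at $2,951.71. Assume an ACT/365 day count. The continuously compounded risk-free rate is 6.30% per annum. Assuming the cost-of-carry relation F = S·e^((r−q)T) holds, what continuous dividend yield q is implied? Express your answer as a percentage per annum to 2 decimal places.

2.24%

From F = S·e^((r−q)T): (r − q) = ln(F/S)/T
ln(2951.71/2823.26) = ln(1.045497) = 0.044492
(r − q) = 0.044492 / (400/365) = 0.040599
q = r − ln(F/S)/T = 0.0630 − 0.040599 = 0.022401
q = 2.24%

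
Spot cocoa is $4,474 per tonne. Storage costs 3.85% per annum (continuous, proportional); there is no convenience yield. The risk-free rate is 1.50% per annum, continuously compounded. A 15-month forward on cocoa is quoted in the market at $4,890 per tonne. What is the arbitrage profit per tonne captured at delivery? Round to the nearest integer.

Fair forward: F* = S·e^(carry·T), with carry = (r + u) = 0.0150 + 0.0385 = 0.0535
F* = 4474 · e^(0.0535 × 15/12) = 4474 · e^0.066875 = 4474 × 1.069162 = $4783.4308
Market $4890 > fair $4783.4308: forward overpriced → cash-and-carry (buy spot, short the forward).
At maturity, profit = |F_mkt − F*| = |4890 − 4783.4308| = $107 per tonne

$107 per tonne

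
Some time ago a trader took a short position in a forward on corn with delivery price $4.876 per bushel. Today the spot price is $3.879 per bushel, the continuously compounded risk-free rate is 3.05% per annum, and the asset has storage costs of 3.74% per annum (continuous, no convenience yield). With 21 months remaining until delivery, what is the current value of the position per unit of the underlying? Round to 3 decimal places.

$0.481 per bushel

Current fair forward for the remaining 21 months: F = S·e^((r + u)·T), (r + u) = 0.0305 + 0.0374 = 0.0679
F = 3.879 · e^(0.0679 × 21/12) = 3.879 × 1.126173 = 4.3684
Value of long forward = (F − K)·e^(−rT) = (4.3684 − 4.876) · e^(−0.0305·21/12)
= -0.5076 × 0.948024 = -0.481
Short position value = −(long value) = $0.481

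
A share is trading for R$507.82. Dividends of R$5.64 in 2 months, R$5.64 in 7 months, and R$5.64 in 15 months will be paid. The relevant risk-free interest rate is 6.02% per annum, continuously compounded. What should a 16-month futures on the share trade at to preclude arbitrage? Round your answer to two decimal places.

PV(dividends) I = 5.64·e^(−0.0602·2/12) + 5.64·e^(−0.0602·7/12) + 5.64·e^(−0.0602·15/12)
I = 5.5837 + 5.4454 + 5.2312 = 16.2603
F = (S − I)·e^(rT) = (507.82 − 16.2603) · e^(0.0602·16/12)
= 491.5597 · e^0.080267 = 491.5597 × 1.083576 = R$532.64

R$532.64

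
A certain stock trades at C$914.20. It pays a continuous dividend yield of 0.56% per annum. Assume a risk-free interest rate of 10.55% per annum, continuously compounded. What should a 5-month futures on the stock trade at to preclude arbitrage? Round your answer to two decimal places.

C$953.06

F = S·e^((r − q)T) = 914.20 · e^((0.1055 − 0.0056) × 5/12)
= 914.20 · e^0.041625 = 914.20 × 1.042503
F = C$953.06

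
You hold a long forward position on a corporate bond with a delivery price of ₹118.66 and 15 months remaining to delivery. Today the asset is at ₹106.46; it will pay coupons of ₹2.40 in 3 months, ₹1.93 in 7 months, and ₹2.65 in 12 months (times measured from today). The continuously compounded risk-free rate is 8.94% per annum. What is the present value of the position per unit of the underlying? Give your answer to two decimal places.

PV(remaining coupons) I = 2.40·e^(−0.0894·3/12) + 1.93·e^(−0.0894·7/12) + 2.65·e^(−0.0894·12/12) = 6.6023
Current forward F = (S − I)·e^(rT) = (106.46 − 6.6023)·e^(0.0894·15/12) = 99.8577 × 1.118233 = 111.6642
Value (long) = (F − K)·e^(−rT) = (111.6642 − 118.66) × 0.894268 = -6.2561
Value = -₹6.26

-₹6.26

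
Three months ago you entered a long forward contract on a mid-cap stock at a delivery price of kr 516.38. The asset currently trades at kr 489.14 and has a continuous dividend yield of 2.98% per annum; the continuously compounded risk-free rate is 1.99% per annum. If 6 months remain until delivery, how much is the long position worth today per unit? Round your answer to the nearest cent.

-kr 29.36

Current fair forward for the remaining 6 months: F = S·e^((r − q)·T), (r − q) = 0.0199 − 0.0298 = -0.0099
F = 489.14 · e^(-0.0099 × 6/12) = 489.14 × 0.995062 = 486.7246
Value of long forward = (F − K)·e^(−rT) = (486.7246 − 516.38) · e^(−0.0199·6/12)
= -29.6554 × 0.990099 = -29.36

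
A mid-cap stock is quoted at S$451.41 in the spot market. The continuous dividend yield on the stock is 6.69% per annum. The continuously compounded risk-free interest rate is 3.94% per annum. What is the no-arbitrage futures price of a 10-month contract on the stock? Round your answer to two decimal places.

F = S·e^((r − q)T) = 451.41 · e^((0.0394 − 0.0669) × 10/12)
= 451.41 · e^-0.022917 = 451.41 × 0.977344
F = S$441.18

S$441.18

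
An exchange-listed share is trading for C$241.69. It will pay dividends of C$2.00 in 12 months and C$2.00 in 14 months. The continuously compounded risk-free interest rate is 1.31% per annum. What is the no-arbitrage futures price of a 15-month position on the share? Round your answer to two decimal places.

PV(dividends) I = 2.00·e^(−0.0131·12/12) + 2.00·e^(−0.0131·14/12)
I = 1.9740 + 1.9697 = 3.9437
F = (S − I)·e^(rT) = (241.69 − 3.9437) · e^(0.0131·15/12)
= 237.7463 · e^0.016375 = 237.7463 × 1.016510 = C$241.67

C$241.67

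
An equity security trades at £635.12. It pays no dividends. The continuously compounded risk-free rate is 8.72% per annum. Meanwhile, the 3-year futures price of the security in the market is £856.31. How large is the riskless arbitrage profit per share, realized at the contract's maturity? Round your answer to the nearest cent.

Fair futures: F* = S·e^(carry·T), with carry = r = 0.0872
F* = 635.12 · e^(0.0872 × 3) = 635.12 · e^0.261600 = 635.12 × 1.299007 = £825.0253
Market £856.31 > fair £825.0253: forward overpriced → cash-and-carry (buy spot, short the forward).
At maturity, profit = |F_mkt − F*| = |856.31 − 825.0253| = £31.28 per share

£31.28 per share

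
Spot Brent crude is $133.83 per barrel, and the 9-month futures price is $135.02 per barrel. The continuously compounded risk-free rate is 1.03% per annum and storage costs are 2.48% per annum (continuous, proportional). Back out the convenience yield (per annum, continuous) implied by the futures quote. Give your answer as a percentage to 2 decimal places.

F = S·e^((r+u−y)T) ⇒ (r+u−y) = ln(F/S)/T
ln(135.02/133.83) = 0.008853; /T ⇒ 0.011804
y = r + u − ln(F/S)/T = 0.0103 + 0.0248 − 0.011804 = 0.023296
y = 2.33%

2.33%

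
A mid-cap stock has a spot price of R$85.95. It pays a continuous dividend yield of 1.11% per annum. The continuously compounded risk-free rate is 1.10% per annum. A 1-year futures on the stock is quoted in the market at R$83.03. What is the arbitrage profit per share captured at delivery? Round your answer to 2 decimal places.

R$2.91 per share

Fair futures: F* = S·e^(carry·T), with carry = (r − q) = 0.0110 − 0.0111 = -0.0001
F* = 85.95 · e^(-0.0001 × 12/12) = 85.95 · e^-0.000100 = 85.95 × 0.999900 = R$85.9414
Market R$83.03 < fair R$85.9414: forward underpriced → reverse cash-and-carry (short spot, go long the forward).
At maturity, profit = |F_mkt − F*| = |83.03 − 85.9414| = R$2.91 per share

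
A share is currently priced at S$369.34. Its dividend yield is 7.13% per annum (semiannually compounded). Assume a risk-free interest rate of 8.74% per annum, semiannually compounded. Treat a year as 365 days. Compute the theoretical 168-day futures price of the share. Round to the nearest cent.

F = S · (1+r/2)^(2T) / (1+q/2)^(2T)
= 369.34 × 1.040159 / 1.032772 = 369.34 × 1.007153
F = S$371.98

S$371.98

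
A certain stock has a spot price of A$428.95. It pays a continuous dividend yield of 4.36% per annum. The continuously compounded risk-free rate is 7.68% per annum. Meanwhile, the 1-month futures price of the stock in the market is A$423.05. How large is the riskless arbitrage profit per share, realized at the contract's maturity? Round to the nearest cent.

A$7.09 per share

Fair futures: F* = S·e^(carry·T), with carry = (r − q) = 0.0768 − 0.0436 = 0.0332
F* = 428.95 · e^(0.0332 × 1/12) = 428.95 · e^0.002767 = 428.95 × 1.002771 = A$430.1386
Market A$423.05 < fair A$430.1386: forward underpriced → reverse cash-and-carry (short spot, go long the forward).
At maturity, profit = |F_mkt − F*| = |423.05 − 430.1386| = A$7.09 per share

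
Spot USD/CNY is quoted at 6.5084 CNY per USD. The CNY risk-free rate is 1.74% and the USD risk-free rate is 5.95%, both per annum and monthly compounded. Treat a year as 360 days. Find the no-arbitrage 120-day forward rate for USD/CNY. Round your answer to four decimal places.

6.4180

By covered interest parity, F = S · (1+r_CNY/12)^(12T) / (1+r_USD/12)^(12T)
= 6.5084 × 1.005813 / 1.019981 = 6.5084 × 0.986110
F = 6.4180 CNY per USD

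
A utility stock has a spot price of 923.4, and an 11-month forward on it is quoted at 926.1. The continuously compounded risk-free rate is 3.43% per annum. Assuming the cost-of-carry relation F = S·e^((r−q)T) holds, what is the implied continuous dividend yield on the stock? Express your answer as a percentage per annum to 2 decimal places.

From F = S·e^((r−q)T): (r − q) = ln(F/S)/T
ln(926.1/923.4) = ln(1.002924) = 0.002920
(r − q) = 0.002920 / (11/12) = 0.003185
q = r − ln(F/S)/T = 0.0343 − 0.003185 = 0.031115
q = 3.11%

3.11%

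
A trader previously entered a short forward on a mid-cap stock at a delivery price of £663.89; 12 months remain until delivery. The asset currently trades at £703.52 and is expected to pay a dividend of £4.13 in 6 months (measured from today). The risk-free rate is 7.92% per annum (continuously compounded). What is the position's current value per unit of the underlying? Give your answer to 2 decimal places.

-£86.21

PV(remaining dividends) I = 4.13·e^(−0.0792·6/12) = 3.9696
Current forward F = (S − I)·e^(rT) = (703.52 − 3.9696)·e^(0.0792·12/12) = 699.5504 × 1.082421 = 757.2080
Value (long) = (F − K)·e^(−rT) = (757.2080 − 663.89) × 0.923855 = 86.2123
Short position value = −(long value) = -£86.21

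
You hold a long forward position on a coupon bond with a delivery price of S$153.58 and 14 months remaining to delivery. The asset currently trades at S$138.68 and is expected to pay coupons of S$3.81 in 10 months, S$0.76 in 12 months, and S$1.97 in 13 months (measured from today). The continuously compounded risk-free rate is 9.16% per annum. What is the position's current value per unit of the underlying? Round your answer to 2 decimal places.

-S$5.34

PV(remaining coupons) I = 3.81·e^(−0.0916·10/12) + 0.76·e^(−0.0916·12/12) + 1.97·e^(−0.0916·13/12) = 6.0074
Current forward F = (S − I)·e^(rT) = (138.68 − 6.0074)·e^(0.0916·14/12) = 132.6726 × 1.112786 = 147.6362
Value (long) = (F − K)·e^(−rT) = (147.6362 − 153.58) × 0.898645 = -5.3414
Value = -S$5.34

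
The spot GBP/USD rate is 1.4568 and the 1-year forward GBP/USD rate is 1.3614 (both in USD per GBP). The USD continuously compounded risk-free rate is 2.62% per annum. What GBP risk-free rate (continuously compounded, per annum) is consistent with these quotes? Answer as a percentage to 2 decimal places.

F = S·e^((r_USD − r_GBP)T) ⇒ r_GBP = r_USD − ln(F/S)/T
ln(1.3614/1.4568) = -0.067729; /(1) = -0.067729
r_GBP = 0.0262 + 0.067729 = 0.093929
r_GBP = 9.39%

9.39%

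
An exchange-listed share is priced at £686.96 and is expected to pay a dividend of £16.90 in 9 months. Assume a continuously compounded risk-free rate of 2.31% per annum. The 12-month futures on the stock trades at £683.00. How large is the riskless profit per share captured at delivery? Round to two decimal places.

PV(dividends) I = 16.90·e^(−0.0231·9/12) = 16.6097
Fair futures F* = (S − I)·e^(rT) = (686.96 − 16.6097)·e^0.023100 = 670.3503 × 1.023369 = 686.0157
Market £683.00 < fair 686.0157: forward underpriced → reverse cash-and-carry (short the stock, invest proceeds at r, pay the dividends, go long the forward).
Profit at T = |F_mkt − F*| = |683.00 − 686.0157| = £3.02 per share

£3.02 per share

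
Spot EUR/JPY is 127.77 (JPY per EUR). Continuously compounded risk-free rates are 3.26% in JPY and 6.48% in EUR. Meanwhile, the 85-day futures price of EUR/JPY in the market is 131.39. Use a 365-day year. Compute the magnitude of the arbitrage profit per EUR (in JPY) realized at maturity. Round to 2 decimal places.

4.57 per EUR (in JPY)

Fair futures: F* = S·e^(carry·T), with carry = (r_JPY − r_EUR) = 0.0326 − 0.0648 = -0.0322
F* = 127.77 · e^(-0.0322 × 85/365) = 127.77 · e^-0.007499 = 127.77 × 0.992529 = 126.8154
Market 131.39 > fair 126.8154: forward overpriced → cash-and-carry (buy spot, short the forward).
At maturity, profit = |F_mkt − F*| = |131.39 − 126.8154| = 4.57 per EUR (in JPY)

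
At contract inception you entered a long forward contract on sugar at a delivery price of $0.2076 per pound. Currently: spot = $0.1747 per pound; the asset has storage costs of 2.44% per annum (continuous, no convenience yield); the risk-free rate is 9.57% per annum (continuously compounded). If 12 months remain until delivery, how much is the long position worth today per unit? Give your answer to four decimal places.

Current fair forward for the remaining 12 months: F = S·e^((r + u)·T), (r + u) = 0.0957 + 0.0244 = 0.1201
F = 0.1747 · e^(0.1201 × 12/12) = 0.1747 × 1.127610 = 0.1970
Value of long forward = (F − K)·e^(−rT) = (0.1970 − 0.2076) · e^(−0.0957·12/12)
= -0.0106 × 0.908737 = -0.0096

-$0.0096 per pound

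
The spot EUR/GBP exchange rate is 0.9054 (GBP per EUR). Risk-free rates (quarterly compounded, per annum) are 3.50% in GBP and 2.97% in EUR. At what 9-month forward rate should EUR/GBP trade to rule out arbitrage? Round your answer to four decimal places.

0.9090

By covered interest parity, F = S · (1+r_GBP/4)^(4T) / (1+r_EUR/4)^(4T)
= 0.9054 × 1.026480 / 1.022441 = 0.9054 × 1.003950
F = 0.9090 GBP per EUR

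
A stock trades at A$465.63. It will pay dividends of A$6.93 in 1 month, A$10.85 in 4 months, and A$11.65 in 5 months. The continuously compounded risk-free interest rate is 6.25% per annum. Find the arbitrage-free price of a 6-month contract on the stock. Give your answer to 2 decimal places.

PV(dividends) I = 6.93·e^(−0.0625·1/12) + 10.85·e^(−0.0625·4/12) + 11.65·e^(−0.0625·5/12)
I = 6.8940 + 10.6263 + 11.3505 = 28.8708
F = (S − I)·e^(rT) = (465.63 − 28.8708) · e^(0.0625·6/12)
= 436.7592 · e^0.031250 = 436.7592 × 1.031743 = A$450.62

A$450.62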